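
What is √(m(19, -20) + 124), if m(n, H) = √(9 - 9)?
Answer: 2*√31 ≈ 11.136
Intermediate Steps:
m(n, H) = 0 (m(n, H) = √0 = 0)
√(m(19, -20) + 124) = √(0 + 124) = √124 = 2*√31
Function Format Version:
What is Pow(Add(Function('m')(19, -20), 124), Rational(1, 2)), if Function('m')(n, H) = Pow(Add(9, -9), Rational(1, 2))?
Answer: Mul(2, Pow(31, Rational(1, 2))) ≈ 11.136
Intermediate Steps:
Function('m')(n, H) = 0 (Function('m')(n, H) = Pow(0, Rational(1, 2)) = 0)
Pow(Add(Function('m')(19, -20), 124), Rational(1, 2)) = Pow(Add(0, 124), Rational(1, 2)) = Pow(124, Rational(1, 2)) = Mul(2, Pow(31, Rational(1, 2)))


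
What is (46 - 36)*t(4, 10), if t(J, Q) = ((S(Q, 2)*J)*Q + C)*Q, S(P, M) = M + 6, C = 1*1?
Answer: 32100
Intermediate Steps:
C = 1
S(P, M) = 6 + M
t(J, Q) = Q*(1 + 8*J*Q) (t(J, Q) = (((6 + 2)*J)*Q + 1)*Q = ((8*J)*Q + 1)*Q = (8*J*Q + 1)*Q = (1 + 8*J*Q)*Q = Q*(1 + 8*J*Q))
(46 - 36)*t(4, 10) = (46 - 36)*(10*(1 + 8*4*10)) = 10*(10*(1 + 320)) = 10*(10*321) = 10*3210 = 32100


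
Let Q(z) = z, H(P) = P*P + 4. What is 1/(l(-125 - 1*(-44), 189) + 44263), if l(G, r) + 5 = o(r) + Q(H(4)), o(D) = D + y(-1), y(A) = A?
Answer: 1/44466 ≈ 2.2489e-5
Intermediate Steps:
H(P) = 4 + P² (H(P) = P² + 4 = 4 + P²)
o(D) = -1 + D (o(D) = D - 1 = -1 + D)
l(G, r) = 14 + r (l(G, r) = -5 + ((-1 + r) + (4 + 4²)) = -5 + ((-1 + r) + (4 + 16)) = -5 + ((-1 + r) + 20) = -5 + (19 + r) = 14 + r)
1/(l(-125 - 1*(-44), 189) + 44263) = 1/((14 + 189) + 44263) = 1/(203 + 44263) = 1/44466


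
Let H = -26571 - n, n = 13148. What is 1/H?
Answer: -1/39719 ≈ -2.5177e-5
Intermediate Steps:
H = -39719 (H = -26571 - 1*13148 = -26571 - 13148 = -39719)
1/H = 1/(-39719) = -1/39719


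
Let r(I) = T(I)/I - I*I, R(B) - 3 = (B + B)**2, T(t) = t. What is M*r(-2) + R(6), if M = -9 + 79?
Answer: -63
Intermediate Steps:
M = 70
R(B) = 3 + 4*B**2 (R(B) = 3 + (B + B)**2 = 3 + (2*B)**2 = 3 + 4*B**2)
r(I) = 1 - I**2 (r(I) = I/I - I*I = 1 - I**2)
M*r(-2) + R(6) = 70*(1 - 1*(-2)**2) + (3 + 4*6**2) = 70*(1 - 1*4) + (3 + 4*36) = 70*(1 - 4) + (3 + 144) = 70*(-3) + 147 = -210 + 147 = -63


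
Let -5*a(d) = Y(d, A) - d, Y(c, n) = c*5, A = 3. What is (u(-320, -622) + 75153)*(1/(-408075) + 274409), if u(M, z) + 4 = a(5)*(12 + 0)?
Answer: 8409768875270074/408075 ≈ 2.0608e+10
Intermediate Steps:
Y(c, n) = 5*c
a(d) = -4*d/5 (a(d) = -(5*d - d)/5 = -4*d/5)
u(M, z) = -52 (u(M, z) = -4 + (-⅘*5)*(12 + 0) = -4 - 4*12 = -4 - 48 = -52)
(u(-320, -622) + 75153)*(1/(-408075) + 274409) = (-52 + 75153)*(1/(-408075) + 274409) = 75101*(-1/408075 + 274409) = 75101*(111979452674/408075) = 8409768875270074/408075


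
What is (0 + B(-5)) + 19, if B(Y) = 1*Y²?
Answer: 44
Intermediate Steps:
B(Y) = Y²
(0 + B(-5)) + 19 = (0 + (-5)²) + 19 = (0 + 25) + 19 = 25 + 19 = 44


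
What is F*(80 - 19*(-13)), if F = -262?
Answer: -85674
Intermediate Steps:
F*(80 - 19*(-13)) = -262*(80 - 19*(-13)) = -262*(80 - 1*(-247)) = -262*(80 + 247) = -262*327 = -85674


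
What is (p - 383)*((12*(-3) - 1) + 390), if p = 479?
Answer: 33888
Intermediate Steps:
(p - 383)*((12*(-3) - 1) + 390) = (479 - 383)*((12*(-3) - 1) + 390) = 96*((-36 - 1) + 390) = 96*(-37 + 390) = 96*353 = 33888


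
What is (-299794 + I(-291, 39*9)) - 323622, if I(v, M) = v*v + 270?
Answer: -538465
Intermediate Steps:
I(v, M) = 270 + v² (I(v, M) = v² + 270 = 270 + v²)
(-299794 + I(-291, 39*9)) - 323622 = (-299794 + (270 + (-291)²)) - 323622 = (-299794 + (270 + 84681)) - 323622 = (-299794 + 84951) - 323622 = -214843 - 323622 = -538465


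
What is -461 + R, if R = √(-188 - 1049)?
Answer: -461 + I*√1237 ≈ -461.0 + 35.171*I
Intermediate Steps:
R = I*√1237 (R = √(-1237) = I*√1237 ≈ 35.171*I)
-461 + R = -461 + I*√1237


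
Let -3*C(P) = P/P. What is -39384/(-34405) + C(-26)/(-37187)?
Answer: 4393752829/3838256205 ≈ 1.1447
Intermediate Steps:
C(P) = -⅓ (C(P) = -P/(3*P) = -⅓*1 = -⅓)
-39384/(-34405) + C(-26)/(-37187) = -39384/(-34405) - ⅓/(-37187) = -39384*(-1/34405) - ⅓*(-1/37187) = 39384/34405 + 1/111561 = 4393752829/3838256205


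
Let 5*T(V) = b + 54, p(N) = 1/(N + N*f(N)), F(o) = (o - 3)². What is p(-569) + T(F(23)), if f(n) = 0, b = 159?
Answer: 121192/2845 ≈ 42.598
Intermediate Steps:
F(o) = (-3 + o)²
p(N) = 1/N (p(N) = 1/(N + N*0) = 1/(N + 0) = 1/N)
T(V) = 213/5 (T(V) = (159 + 54)/5 = (⅕)*213 = 213/5)
p(-569) + T(F(23)) = 1/(-569) + 213/5 = -1/569 + 213/5 = 121192/2845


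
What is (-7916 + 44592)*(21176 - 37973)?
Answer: -616046772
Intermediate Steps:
(-7916 + 44592)*(21176 - 37973) = 36676*(-16797) = -616046772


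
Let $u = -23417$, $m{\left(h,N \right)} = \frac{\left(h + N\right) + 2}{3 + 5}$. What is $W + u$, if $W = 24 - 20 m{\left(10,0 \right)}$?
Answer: $-23423$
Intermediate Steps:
$m{\left(h,N \right)} = \frac{1}{4} + \frac{N}{8} + \frac{h}{8}$ ($m{\left(h,N \right)} = \frac{\left(N + h\right) + 2}{8} = \left(2 + N + h\right) \frac{1}{8} = \frac{1}{4} + \frac{N}{8} + \frac{h}{8}$)
$W = -6$ ($W = 24 - 20 \left(\frac{1}{4} + \frac{1}{8} \cdot 0 + \frac{1}{8} \cdot 10\right) = 24 - 20 \left(\frac{1}{4} + 0 + \frac{5}{4}\right) = 24 - 30 = -6$)
$W + u = -6 - 23417 = -23423$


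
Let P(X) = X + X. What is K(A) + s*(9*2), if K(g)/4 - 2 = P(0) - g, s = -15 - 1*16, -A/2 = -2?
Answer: -566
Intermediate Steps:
A = 4 (A = -2*(-2) = 4)
P(X) = 2*X
s = -31 (s = -15 - 16 = -31)
K(g) = 8 - 4*g (K(g) = 8 + 4*(2*0 - g) = 8 + 4*(0 - g) = 8 + 4*(-g) = 8 - 4*g)
K(A) + s*(9*2) = (8 - 4*4) - 279*2 = (8 - 16) - 31*18 = -8 - 558 = -566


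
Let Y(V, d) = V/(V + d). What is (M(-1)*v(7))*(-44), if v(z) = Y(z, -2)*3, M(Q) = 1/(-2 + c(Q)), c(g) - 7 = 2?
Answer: -132/5 ≈ -26.400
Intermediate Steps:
c(g) = 9 (c(g) = 7 + 2 = 9)
M(Q) = ⅐ (M(Q) = 1/(-2 + 9) = 1/7 = ⅐)
v(z) = 3*z/(-2 + z) (v(z) = (z/(z - 2))*3 = (z/(-2 + z))*3 = 3*z/(-2 + z))
(M(-1)*v(7))*(-44) = ((3*7/(-2 + 7))/7)*(-44) = ((3*7/5)/7)*(-44) = ((3*7*(⅕))/7)*(-44) = ((⅐)*(21/5))*(-44) = (⅗)*(-44) = -132/5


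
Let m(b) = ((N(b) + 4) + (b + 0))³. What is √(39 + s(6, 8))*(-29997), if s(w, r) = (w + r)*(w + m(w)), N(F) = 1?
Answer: -29997*√18757 ≈ -4.1083e+6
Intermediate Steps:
m(b) = (5 + b)³ (m(b) = ((1 + 4) + (b + 0))³ = (5 + b)³)
s(w, r) = (r + w)*(w + (5 + w)³) (s(w, r) = (w + r)*(w + (5 + w)³) = (r + w)*(w + (5 + w)³))
√(39 + s(6, 8))*(-29997) = √(39 + (6² + 8*6 + 8*(5 + 6)³ + 6*(5 + 6)³))*(-29997) = √(39 + (36 + 48 + 8*11³ + 6*11³))*(-29997) = √(39 + (36 + 48 + 8*1331 + 6*1331))*(-29997) = √(39 + (36 + 48 + 10648 + 7986))*(-29997) = √(39 + 18718)*(-29997) = √18757*(-29997) = -29997*√18757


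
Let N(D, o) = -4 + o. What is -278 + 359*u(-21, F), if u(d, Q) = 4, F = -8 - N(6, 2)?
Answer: 1158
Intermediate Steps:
F = -6 (F = -8 - (-4 + 2) = -8 - 1*(-2) = -8 + 2 = -6)
-278 + 359*u(-21, F) = -278 + 359*4 = -278 + 1436 = 1158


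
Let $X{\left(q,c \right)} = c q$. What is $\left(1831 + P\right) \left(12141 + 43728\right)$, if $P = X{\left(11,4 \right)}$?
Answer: $104754375$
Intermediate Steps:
$P = 44$ ($P = 4 \cdot 11 = 44$)
$\left(1831 + P\right) \left(12141 + 43728\right) = \left(1831 + 44\right) \left(12141 + 43728\right) = 1875 \cdot 55869 = 104754375$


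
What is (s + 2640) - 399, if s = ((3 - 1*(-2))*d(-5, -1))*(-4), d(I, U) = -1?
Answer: 2261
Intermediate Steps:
s = 20 (s = ((3 - 1*(-2))*(-1))*(-4) = ((3 + 2)*(-1))*(-4) = (5*(-1))*(-4) = -5*(-4) = 20)
(s + 2640) - 399 = (20 + 2640) - 399 = 2660 - 399 = 2261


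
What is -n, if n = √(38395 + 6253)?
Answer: -2*√11162 ≈ -211.30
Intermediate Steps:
n = 2*√11162 (n = √44648 = 2*√11162 ≈ 211.30)
-n = -2*√11162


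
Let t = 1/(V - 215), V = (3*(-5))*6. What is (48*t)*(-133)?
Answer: 6384/305 ≈ 20.931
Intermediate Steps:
V = -90 (V = -15*6 = -90)
t = -1/305 (t = 1/(-90 - 215) = 1/(-305) = -1/305 ≈ -0.0032787)
(48*t)*(-133) = (48*(-1/305))*(-133) = -48/305*(-133) = 6384/305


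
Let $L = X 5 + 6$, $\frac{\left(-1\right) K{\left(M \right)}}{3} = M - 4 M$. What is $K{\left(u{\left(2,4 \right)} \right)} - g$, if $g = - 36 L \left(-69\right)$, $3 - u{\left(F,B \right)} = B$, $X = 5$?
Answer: $-77013$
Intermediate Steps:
$u{\left(F,B \right)} = 3 - B$
$K{\left(M \right)} = 9 M$ ($K{\left(M \right)} = - 3 \left(M - 4 M\right) = - 3 \left(- 3 M\right) = 9 M$)
$L = 31$ ($L = 5 \cdot 5 + 6 = 25 + 6 = 31$)
$g = 77004$ ($g = \left(-36\right) 31 \left(-69\right) = \left(-1116\right) \left(-69\right) = 77004$)
$K{\left(u{\left(2,4 \right)} \right)} - g = 9 \left(3 - 4\right) - 77004 = 9 \left(-1\right) - 77004 = -9 - 77004 = -77013$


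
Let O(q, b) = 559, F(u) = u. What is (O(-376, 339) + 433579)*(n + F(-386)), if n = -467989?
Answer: -203339385750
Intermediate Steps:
(O(-376, 339) + 433579)*(n + F(-386)) = (559 + 433579)*(-467989 - 386) = 434138*(-468375) = -203339385750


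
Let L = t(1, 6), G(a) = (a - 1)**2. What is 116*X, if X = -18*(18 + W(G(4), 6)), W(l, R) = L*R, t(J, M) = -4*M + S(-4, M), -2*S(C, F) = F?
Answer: 300672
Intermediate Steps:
S(C, F) = -F/2
G(a) = (-1 + a)**2
t(J, M) = -9*M/2 (t(J, M) = -4*M - M/2 = -9*M/2)
L = -27 (L = -9/2*6 = -27)
W(l, R) = -27*R
X = 2592 (X = -18*(18 - 27*6) = -18*(18 - 162) = -18*(-144) = 2592)
116*X = 116*2592 = 300672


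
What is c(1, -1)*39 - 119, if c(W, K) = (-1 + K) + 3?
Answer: -80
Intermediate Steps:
c(W, K) = 2 + K
c(1, -1)*39 - 119 = (2 - 1)*39 - 119 = 1*39 - 119 = 39 - 119 = -80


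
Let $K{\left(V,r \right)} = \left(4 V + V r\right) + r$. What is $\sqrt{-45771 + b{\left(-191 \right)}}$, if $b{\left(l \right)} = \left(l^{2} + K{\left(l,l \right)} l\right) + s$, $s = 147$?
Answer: $i \sqrt{6794609} \approx 2606.6 i$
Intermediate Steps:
$K{\left(V,r \right)} = r + 4 V + V r$
$b{\left(l \right)} = 147 + l^{2} + l \left(l^{2} + 5 l\right)$ ($b{\left(l \right)} = \left(l^{2} + \left(l + 4 l + l l\right) l\right) + 147 = \left(l^{2} + \left(l + 4 l + l^{2}\right) l\right) + 147 = \left(l^{2} + \left(l^{2} + 5 l\right) l\right) + 147 = \left(l^{2} + l \left(l^{2} + 5 l\right)\right) + 147 = 147 + l^{2} + l \left(l^{2} + 5 l\right)$)
$\sqrt{-45771 + b{\left(-191 \right)}} = \sqrt{-45771 + \left(147 + \left(-191\right)^{3} + 6 \left(-191\right)^{2}\right)} = \sqrt{-45771 + \left(147 - 6967871 + 6 \cdot 36481\right)} = \sqrt{-45771 + \left(147 - 6967871 + 218886\right)} = \sqrt{-45771 - 6748838} = \sqrt{-6794609} = i \sqrt{6794609}$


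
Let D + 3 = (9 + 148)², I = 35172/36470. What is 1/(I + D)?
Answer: 18235/449437396 ≈ 4.0573e-5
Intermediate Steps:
I = 17586/18235 (I = 35172*(1/36470) = 17586/18235 ≈ 0.96441)
D = 24646 (D = -3 + (9 + 148)² = -3 + 157² = -3 + 24649 = 24646)
1/(I + D) = 1/(17586/18235 + 24646) = 1/(449437396/18235) = 18235/449437396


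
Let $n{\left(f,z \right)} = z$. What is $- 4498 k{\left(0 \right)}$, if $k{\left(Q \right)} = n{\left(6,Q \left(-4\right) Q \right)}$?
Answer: $0$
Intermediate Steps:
$k{\left(Q \right)} = - 4 Q^{2}$ ($k{\left(Q \right)} = Q \left(-4\right) Q = - 4 Q Q = - 4 Q^{2}$)
$- 4498 k{\left(0 \right)} = - 4498 \left(- 4 \cdot 0^{2}\right) = - 4498 \left(\left(-4\right) 0\right) = \left(-4498\right) 0 = 0$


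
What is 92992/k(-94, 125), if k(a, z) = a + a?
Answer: -23248/47 ≈ -494.64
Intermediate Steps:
k(a, z) = 2*a
92992/k(-94, 125) = 92992/((2*(-94))) = 92992/(-188) = 92992*(-1/188) = -23248/47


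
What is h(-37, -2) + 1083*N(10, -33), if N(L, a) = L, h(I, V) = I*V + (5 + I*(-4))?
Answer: 11057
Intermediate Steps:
h(I, V) = 5 - 4*I + I*V (h(I, V) = I*V + (5 - 4*I) = 5 - 4*I + I*V)
h(-37, -2) + 1083*N(10, -33) = (5 - 4*(-37) - 37*(-2)) + 1083*10 = (5 + 148 + 74) + 10830 = 227 + 10830 = 11057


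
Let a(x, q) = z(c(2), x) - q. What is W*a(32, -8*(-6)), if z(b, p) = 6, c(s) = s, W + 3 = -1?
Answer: 168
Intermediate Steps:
W = -4 (W = -3 - 1 = -4)
a(x, q) = 6 - q
W*a(32, -8*(-6)) = -4*(6 - (-8)*(-6)) = -4*(6 - 1*48) = -4*(6 - 48) = -4*(-42) = 168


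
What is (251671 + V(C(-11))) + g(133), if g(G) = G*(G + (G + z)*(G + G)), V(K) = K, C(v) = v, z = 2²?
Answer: 5116135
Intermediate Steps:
z = 4
g(G) = G*(G + 2*G*(4 + G)) (g(G) = G*(G + (G + 4)*(G + G)) = G*(G + (4 + G)*(2*G)) = G*(G + 2*G*(4 + G)))
(251671 + V(C(-11))) + g(133) = (251671 - 11) + 133²*(9 + 2*133) = 251660 + 17689*(9 + 266) = 251660 + 17689*275 = 251660 + 4864475 = 5116135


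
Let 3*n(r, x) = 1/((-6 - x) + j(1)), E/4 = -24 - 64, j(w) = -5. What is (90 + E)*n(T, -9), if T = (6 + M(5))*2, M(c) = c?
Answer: 131/3 ≈ 43.667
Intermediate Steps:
T = 22 (T = (6 + 5)*2 = 11*2 = 22)
E = -352 (E = 4*(-24 - 64) = 4*(-88) = -352)
n(r, x) = 1/(3*(-11 - x)) (n(r, x) = 1/(3*((-6 - x) - 5)) = 1/(3*(-11 - x)))
(90 + E)*n(T, -9) = (90 - 352)*(-1/(33 + 3*(-9))) = -(-262)/(33 - 27) = -(-262)/6 = -262*(-1/6) = 131/3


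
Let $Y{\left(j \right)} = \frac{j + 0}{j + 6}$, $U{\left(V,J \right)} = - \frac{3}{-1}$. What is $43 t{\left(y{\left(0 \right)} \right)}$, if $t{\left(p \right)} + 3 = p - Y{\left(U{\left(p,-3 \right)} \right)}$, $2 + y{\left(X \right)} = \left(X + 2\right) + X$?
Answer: $- \frac{430}{3} \approx -143.33$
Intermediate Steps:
$U{\left(V,J \right)} = 3$ ($U{\left(V,J \right)} = \left(-3\right) \left(-1\right) = 3$)
$y{\left(X \right)} = 2 X$ ($y{\left(X \right)} = -2 + \left(\left(X + 2\right) + X\right) = -2 + \left(\left(2 + X\right) + X\right) = -2 + \left(2 + 2 X\right) = 2 X$)
$Y{\left(j \right)} = \frac{j}{6 + j}$
$t{\left(p \right)} = - \frac{10}{3} + p$ ($t{\left(p \right)} = -3 + \left(p - \frac{3}{6 + 3}\right) = -3 + \left(p - \frac{3}{9}\right) = -3 + \left(p - 3 \cdot \frac{1}{9}\right) = -3 + \left(p - \frac{1}{3}\right) = -3 + \left(- \frac{1}{3} + p\right) = - \frac{10}{3} + p$)
$43 t{\left(y{\left(0 \right)} \right)} = 43 \left(- \frac{10}{3} + 2 \cdot 0\right) = 43 \left(- \frac{10}{3} + 0\right) = 43 \left(- \frac{10}{3}\right) = - \frac{430}{3}$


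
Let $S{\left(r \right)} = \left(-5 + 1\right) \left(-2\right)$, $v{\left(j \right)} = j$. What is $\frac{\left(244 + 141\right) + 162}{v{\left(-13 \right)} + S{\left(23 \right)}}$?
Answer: $- \frac{547}{5} \approx -109.4$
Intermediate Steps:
$S{\left(r \right)} = 8$ ($S{\left(r \right)} = \left(-4\right) \left(-2\right) = 8$)
$\frac{\left(244 + 141\right) + 162}{v{\left(-13 \right)} + S{\left(23 \right)}} = \frac{\left(244 + 141\right) + 162}{-13 + 8} = \frac{385 + 162}{-5} = 547 \left(- \frac{1}{5}\right) = - \frac{547}{5}$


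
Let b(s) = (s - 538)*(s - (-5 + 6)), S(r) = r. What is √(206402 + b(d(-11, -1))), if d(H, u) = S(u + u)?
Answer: √208022 ≈ 456.09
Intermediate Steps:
d(H, u) = 2*u (d(H, u) = u + u = 2*u)
b(s) = (-1 + s)*(-538 + s) (b(s) = (-538 + s)*(s - 1*1) = (-538 + s)*(s - 1) = (-538 + s)*(-1 + s) = (-1 + s)*(-538 + s))
√(206402 + b(d(-11, -1))) = √(206402 + (538 + (2*(-1))² - 1078*(-1))) = √(206402 + (538 + (-2)² - 539*(-2))) = √(206402 + (538 + 4 + 1078)) = √(206402 + 1620) = √208022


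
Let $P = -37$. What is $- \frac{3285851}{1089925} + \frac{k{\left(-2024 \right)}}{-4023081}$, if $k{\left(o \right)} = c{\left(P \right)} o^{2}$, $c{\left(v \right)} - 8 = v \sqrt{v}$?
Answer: $- \frac{48938929501331}{4384856558925} + \frac{151573312 i \sqrt{37}}{4023081} \approx -11.161 + 229.17 i$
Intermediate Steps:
$c{\left(v \right)} = 8 + v^{\frac{3}{2}}$ ($c{\left(v \right)} = 8 + v \sqrt{v} = 8 + v^{\frac{3}{2}}$)
$k{\left(o \right)} = o^{2} \left(8 - 37 i \sqrt{37}\right)$ ($k{\left(o \right)} = \left(8 + \left(-37\right)^{\frac{3}{2}}\right) o^{2} = \left(8 - 37 i \sqrt{37}\right) o^{2} = o^{2} \left(8 - 37 i \sqrt{37}\right)$)
$- \frac{3285851}{1089925} + \frac{k{\left(-2024 \right)}}{-4023081} = - \frac{3285851}{1089925} + \frac{\left(-2024\right)^{2} \left(8 - 37 i \sqrt{37}\right)}{-4023081} = \left(-3285851\right) \frac{1}{1089925} + 4096576 \left(8 - 37 i \sqrt{37}\right) \left(- \frac{1}{4023081}\right) = - \frac{3285851}{1089925} + \left(32772608 - 151573312 i \sqrt{37}\right) \left(- \frac{1}{4023081}\right) = - \frac{3285851}{1089925} - \left(\frac{32772608}{4023081} - \frac{151573312 i \sqrt{37}}{4023081}\right) = - \frac{48938929501331}{4384856558925} + \frac{151573312 i \sqrt{37}}{4023081}$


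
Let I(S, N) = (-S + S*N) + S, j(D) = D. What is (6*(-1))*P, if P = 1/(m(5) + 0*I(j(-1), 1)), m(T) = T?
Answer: -6/5 ≈ -1.2000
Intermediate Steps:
I(S, N) = N*S (I(S, N) = (-S + N*S) + S = N*S)
P = ⅕ (P = 1/(5 + 0*(1*(-1))) = 1/(5 + 0*(-1)) = 1/(5 + 0) = 1/5 = ⅕ ≈ 0.20000)
(6*(-1))*P = (6*(-1))*(⅕) = -6*⅕ = -6/5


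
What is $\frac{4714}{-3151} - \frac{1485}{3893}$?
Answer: $- \frac{23030837}{12266843} \approx -1.8775$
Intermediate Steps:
$\frac{4714}{-3151} - \frac{1485}{3893} = 4714 \left(- \frac{1}{3151}\right) - \frac{1485}{3893} = - \frac{4714}{3151} - \frac{1485}{3893} = - \frac{23030837}{12266843}$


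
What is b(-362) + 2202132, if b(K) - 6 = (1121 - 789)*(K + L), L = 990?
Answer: 2410634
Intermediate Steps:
b(K) = 328686 + 332*K (b(K) = 6 + (1121 - 789)*(K + 990) = 6 + 332*(990 + K) = 6 + (328680 + 332*K) = 328686 + 332*K)
b(-362) + 2202132 = (328686 + 332*(-362)) + 2202132 = (328686 - 120184) + 2202132 = 208502 + 2202132 = 2410634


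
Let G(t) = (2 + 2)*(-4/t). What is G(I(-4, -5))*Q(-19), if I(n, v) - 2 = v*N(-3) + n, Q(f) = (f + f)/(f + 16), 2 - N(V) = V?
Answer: 608/81 ≈ 7.5062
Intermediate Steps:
N(V) = 2 - V
Q(f) = 2*f/(16 + f) (Q(f) = (2*f)/(16 + f) = 2*f/(16 + f))
I(n, v) = 2 + n + 5*v (I(n, v) = 2 + (v*(2 - 1*(-3)) + n) = 2 + (v*(2 + 3) + n) = 2 + (v*5 + n) = 2 + (5*v + n) = 2 + (n + 5*v) = 2 + n + 5*v)
G(t) = -16/t (G(t) = 4*(-4/t) = -16/t)
G(I(-4, -5))*Q(-19) = (-16/(2 - 4 + 5*(-5)))*(2*(-19)/(16 - 19)) = (-16/(2 - 4 - 25))*(2*(-19)/(-3)) = (-16/(-27))*(2*(-19)*(-⅓)) = -16*(-1/27)*(38/3) = (16/27)*(38/3) = 608/81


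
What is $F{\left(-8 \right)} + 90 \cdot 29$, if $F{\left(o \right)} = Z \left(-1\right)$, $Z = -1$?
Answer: $2611$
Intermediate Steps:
$F{\left(o \right)} = 1$ ($F{\left(o \right)} = \left(-1\right) \left(-1\right) = 1$)
$F{\left(-8 \right)} + 90 \cdot 29 = 1 + 90 \cdot 29 = 1 + 2610 = 2611$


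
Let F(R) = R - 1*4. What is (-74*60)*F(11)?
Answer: -31080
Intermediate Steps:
F(R) = -4 + R (F(R) = R - 4 = -4 + R)
(-74*60)*F(11) = (-74*60)*(-4 + 11) = -4440*7 = -31080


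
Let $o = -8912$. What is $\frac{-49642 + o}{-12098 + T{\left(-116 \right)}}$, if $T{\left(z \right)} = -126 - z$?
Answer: $\frac{9759}{2018} \approx 4.836$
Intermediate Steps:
$\frac{-49642 + o}{-12098 + T{\left(-116 \right)}} = \frac{-49642 - 8912}{-12098 - 10} = - \frac{58554}{-12098 + \left(-126 + 116\right)} = - \frac{58554}{-12098 - 10} = - \frac{58554}{-12108} = \left(-58554\right) \left(- \frac{1}{12108}\right) = \frac{9759}{2018}$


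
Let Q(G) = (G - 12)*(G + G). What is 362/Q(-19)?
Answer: 181/589 ≈ 0.30730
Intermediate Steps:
Q(G) = 2*G*(-12 + G) (Q(G) = (-12 + G)*(2*G) = 2*G*(-12 + G))
362/Q(-19) = 362/((2*(-19)*(-12 - 19))) = 362/((2*(-19)*(-31))) = 362/1178 = 362*(1/1178) = 181/589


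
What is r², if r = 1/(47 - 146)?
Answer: 1/9801 ≈ 0.00010203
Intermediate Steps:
r = -1/99 (r = 1/(-99) = -1/99 ≈ -0.010101)
r² = (-1/99)² = 1/9801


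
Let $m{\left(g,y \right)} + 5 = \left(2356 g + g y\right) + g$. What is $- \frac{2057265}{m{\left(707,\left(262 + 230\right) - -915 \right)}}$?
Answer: $- \frac{2057265}{2661143} \approx -0.77308$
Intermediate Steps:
$m{\left(g,y \right)} = -5 + 2357 g + g y$ ($m{\left(g,y \right)} = -5 + \left(\left(2356 g + g y\right) + g\right) = -5 + \left(2357 g + g y\right) = -5 + 2357 g + g y$)
$- \frac{2057265}{m{\left(707,\left(262 + 230\right) - -915 \right)}} = - \frac{2057265}{-5 + 2357 \cdot 707 + 707 \left(\left(262 + 230\right) - -915\right)} = - \frac{2057265}{-5 + 1666399 + 707 \left(492 + 915\right)} = - \frac{2057265}{-5 + 1666399 + 707 \cdot 1407} = - \frac{2057265}{-5 + 1666399 + 994749} = - \frac{2057265}{2661143}$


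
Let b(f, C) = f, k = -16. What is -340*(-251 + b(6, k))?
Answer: 83300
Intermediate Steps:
-340*(-251 + b(6, k)) = -340*(-251 + 6) = -340*(-245) = 83300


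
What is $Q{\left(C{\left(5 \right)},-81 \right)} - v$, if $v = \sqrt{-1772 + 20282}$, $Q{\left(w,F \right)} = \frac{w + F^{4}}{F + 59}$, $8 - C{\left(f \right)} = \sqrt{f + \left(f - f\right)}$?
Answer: $- \frac{3913339}{2} - \sqrt{18510} + \frac{\sqrt{5}}{22} \approx -1.9568 \cdot 10^{6}$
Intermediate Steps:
$C{\left(f \right)} = 8 - \sqrt{f}$ ($C{\left(f \right)} = 8 - \sqrt{f + \left(f - f\right)} = 8 - \sqrt{f + 0} = 8 - \sqrt{f}$)
$Q{\left(w,F \right)} = \frac{w + F^{4}}{59 + F}$
$v = \sqrt{18510} \approx 136.05$
$Q{\left(C{\left(5 \right)},-81 \right)} - v = \frac{\left(8 - \sqrt{5}\right) + \left(-81\right)^{4}}{59 - 81} - \sqrt{18510} = \frac{\left(8 - \sqrt{5}\right) + 43046721}{-22} - \sqrt{18510} = - \frac{43046729 - \sqrt{5}}{22} - \sqrt{18510} = \left(- \frac{3913339}{2} + \frac{\sqrt{5}}{22}\right) - \sqrt{18510} = - \frac{3913339}{2} - \sqrt{18510} + \frac{\sqrt{5}}{22}$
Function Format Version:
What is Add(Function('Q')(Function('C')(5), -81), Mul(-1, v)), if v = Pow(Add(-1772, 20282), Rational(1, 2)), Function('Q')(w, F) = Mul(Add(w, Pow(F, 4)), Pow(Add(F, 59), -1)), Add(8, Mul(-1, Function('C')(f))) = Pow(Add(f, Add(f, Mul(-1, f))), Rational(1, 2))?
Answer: Add(Rational(-3913339, 2), Mul(-1, Pow(18510, Rational(1, 2))), Mul(Rational(1, 22), Pow(5, Rational(1, 2)))) ≈ -1.9568e+6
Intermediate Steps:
Function('C')(f) = Add(8, Mul(-1, Pow(f, Rational(1, 2)))) (Function('C')(f) = Add(8, Mul(-1, Pow(Add(f, Add(f, Mul(-1, f))), Rational(1, 2)))) = Add(8, Mul(-1, Pow(Add(f, 0), Rational(1, 2)))) = Add(8, Mul(-1, Pow(f, Rational(1, 2)))))
Function('Q')(w, F) = Mul(Pow(Add(59, F), -1), Add(w, Pow(F, 4))) (Function('Q')(w, F) = Mul(Add(w, Pow(F, 4)), Pow(Add(59, F), -1)) = Mul(Pow(Add(59, F), -1), Add(w, Pow(F, 4))))
v = Pow(18510, Rational(1, 2)) ≈ 136.05
Add(Function('Q')(Function('C')(5), -81), Mul(-1, v)) = Add(Mul(Pow(Add(59, -81), -1), Add(Add(8, Mul(-1, Pow(5, Rational(1, 2)))), Pow(-81, 4))), Mul(-1, Pow(18510, Rational(1, 2)))) = Add(Mul(Pow(-22, -1), Add(Add(8, Mul(-1, Pow(5, Rational(1, 2)))), 43046721)), Mul(-1, Pow(18510, Rational(1, 2)))) = Add(Mul(Rational(-1, 22), Add(43046729, Mul(-1, Pow(5, Rational(1, 2))))), Mul(-1, Pow(18510, Rational(1, 2)))) = Add(Add(Rational(-3913339, 2), Mul(Rational(1, 22), Pow(5, Rational(1, 2)))), Mul(-1, Pow(18510, Rational(1, 2)))) = Add(Rational(-3913339, 2), Mul(-1, Pow(18510, Rational(1, 2))), Mul(Rational(1, 22), Pow(5, Rational(1, 2))))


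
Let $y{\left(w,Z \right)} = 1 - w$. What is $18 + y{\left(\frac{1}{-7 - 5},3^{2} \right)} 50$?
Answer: $\frac{433}{6} \approx 72.167$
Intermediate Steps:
$18 + y{\left(\frac{1}{-7 - 5},3^{2} \right)} 50 = 18 + \left(1 - \frac{1}{-7 - 5}\right) 50 = 18 + \left(1 - \frac{1}{-12}\right) 50 = 18 + \left(1 - - \frac{1}{12}\right) 50 = 18 + \left(1 + \frac{1}{12}\right) 50 = 18 + \frac{13}{12} \cdot 50 = 18 + \frac{325}{6} = \frac{433}{6}$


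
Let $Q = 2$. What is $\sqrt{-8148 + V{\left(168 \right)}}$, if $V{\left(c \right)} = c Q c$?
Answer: $10 \sqrt{483} \approx 219.77$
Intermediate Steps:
$V{\left(c \right)} = 2 c^{2}$ ($V{\left(c \right)} = c 2 c = 2 c c = 2 c^{2}$)
$\sqrt{-8148 + V{\left(168 \right)}} = \sqrt{-8148 + 2 \cdot 168^{2}} = \sqrt{-8148 + 2 \cdot 28224} = \sqrt{-8148 + 56448} = \sqrt{48300} = 10 \sqrt{483}$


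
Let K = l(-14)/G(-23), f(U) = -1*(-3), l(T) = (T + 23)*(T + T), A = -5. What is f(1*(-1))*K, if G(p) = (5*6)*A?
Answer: 126/25 ≈ 5.0400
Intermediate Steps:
G(p) = -150 (G(p) = (5*6)*(-5) = 30*(-5) = -150)
l(T) = 2*T*(23 + T) (l(T) = (23 + T)*(2*T) = 2*T*(23 + T))
f(U) = 3
K = 42/25 (K = (2*(-14)*(23 - 14))/(-150) = (2*(-14)*9)*(-1/150) = -252*(-1/150) = 42/25 ≈ 1.6800)
f(1*(-1))*K = 3*(42/25) = 126/25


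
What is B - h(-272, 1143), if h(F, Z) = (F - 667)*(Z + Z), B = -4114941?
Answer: -1968387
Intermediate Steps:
h(F, Z) = 2*Z*(-667 + F) (h(F, Z) = (-667 + F)*(2*Z) = 2*Z*(-667 + F))
B - h(-272, 1143) = -4114941 - 2*1143*(-667 - 272) = -4114941 - 2*1143*(-939) = -4114941 - 1*(-2146554) = -4114941 + 2146554 = -1968387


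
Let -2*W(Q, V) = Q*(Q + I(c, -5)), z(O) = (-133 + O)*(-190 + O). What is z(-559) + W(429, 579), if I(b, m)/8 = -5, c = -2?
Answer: 869735/2 ≈ 4.3487e+5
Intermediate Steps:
I(b, m) = -40 (I(b, m) = 8*(-5) = -40)
z(O) = (-190 + O)*(-133 + O)
W(Q, V) = -Q*(-40 + Q)/2 (W(Q, V) = -Q*(Q - 40)/2 = -Q*(-40 + Q)/2)
z(-559) + W(429, 579) = (25270 + (-559)**2 - 323*(-559)) + (1/2)*429*(40 - 1*429) = (25270 + 312481 + 180557) + (1/2)*429*(40 - 429) = 518308 + (1/2)*429*(-389) = 518308 - 166881/2 = 869735/2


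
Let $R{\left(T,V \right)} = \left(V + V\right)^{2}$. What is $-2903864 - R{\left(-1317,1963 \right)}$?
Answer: $-18317340$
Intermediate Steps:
$R{\left(T,V \right)} = 4 V^{2}$ ($R{\left(T,V \right)} = \left(2 V\right)^{2} = 4 V^{2}$)
$-2903864 - R{\left(-1317,1963 \right)} = -2903864 - 4 \cdot 1963^{2} = -2903864 - 4 \cdot 3853369 = -2903864 - 15413476 = -18317340$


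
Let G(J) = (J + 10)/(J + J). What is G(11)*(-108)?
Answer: -1134/11 ≈ -103.09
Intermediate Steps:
G(J) = (10 + J)/(2*J) (G(J) = (10 + J)/((2*J)) = (10 + J)*(1/(2*J)) = (10 + J)/(2*J))
G(11)*(-108) = ((½)*(10 + 11)/11)*(-108) = ((½)*(1/11)*21)*(-108) = (21/22)*(-108) = -1134/11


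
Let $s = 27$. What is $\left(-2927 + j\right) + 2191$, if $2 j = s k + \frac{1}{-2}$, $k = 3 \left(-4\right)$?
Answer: $- \frac{3593}{4} \approx -898.25$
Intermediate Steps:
$k = -12$
$j = - \frac{649}{4}$ ($j = \frac{27 \left(-12\right) + \frac{1}{-2}}{2} = \frac{-324 - \frac{1}{2}}{2} = \frac{1}{2} \left(- \frac{649}{2}\right) = - \frac{649}{4} \approx -162.25$)
$\left(-2927 + j\right) + 2191 = \left(-2927 - \frac{649}{4}\right) + 2191 = - \frac{12357}{4} + 2191 = - \frac{3593}{4}$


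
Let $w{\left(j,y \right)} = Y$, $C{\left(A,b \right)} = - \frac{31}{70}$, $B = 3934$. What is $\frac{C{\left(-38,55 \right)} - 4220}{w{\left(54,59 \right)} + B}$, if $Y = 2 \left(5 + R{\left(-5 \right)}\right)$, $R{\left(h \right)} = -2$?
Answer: $- \frac{295431}{275800} \approx -1.0712$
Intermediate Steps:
$C{\left(A,b \right)} = - \frac{31}{70}$ ($C{\left(A,b \right)} = \left(-31\right) \frac{1}{70} = - \frac{31}{70}$)
$Y = 6$ ($Y = 2 \left(5 - 2\right) = 2 \cdot 3 = 6$)
$w{\left(j,y \right)} = 6$
$\frac{C{\left(-38,55 \right)} - 4220}{w{\left(54,59 \right)} + B} = \frac{- \frac{31}{70} - 4220}{6 + 3934} = - \frac{295431}{70 \cdot 3940} = \left(- \frac{295431}{70}\right) \frac{1}{3940} = - \frac{295431}{275800}$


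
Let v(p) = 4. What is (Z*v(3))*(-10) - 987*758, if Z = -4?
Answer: -747986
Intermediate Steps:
(Z*v(3))*(-10) - 987*758 = -4*4*(-10) - 987*758 = -16*(-10) - 748146 = 160 - 748146 = -747986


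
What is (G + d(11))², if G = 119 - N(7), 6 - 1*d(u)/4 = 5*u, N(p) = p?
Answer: 7056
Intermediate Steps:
d(u) = 24 - 20*u
G = 112 (G = 119 - 1*7 = 119 - 7 = 112)
(G + d(11))² = (112 + (24 - 20*11))² = (112 + (24 - 220))² = (112 - 196)² = (-84)² = 7056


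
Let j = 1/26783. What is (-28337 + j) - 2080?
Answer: -814658510/26783 ≈ -30417.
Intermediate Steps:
j = 1/26783 ≈ 3.7337e-5
(-28337 + j) - 2080 = (-28337 + 1/26783) - 2080 = -758949870/26783 - 2080 = -814658510/26783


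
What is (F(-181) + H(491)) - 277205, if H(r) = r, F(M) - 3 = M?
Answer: -276892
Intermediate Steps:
F(M) = 3 + M
(F(-181) + H(491)) - 277205 = ((3 - 181) + 491) - 277205 = (-178 + 491) - 277205 = 313 - 277205 = -276892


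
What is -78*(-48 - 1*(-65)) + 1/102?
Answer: -135251/102 ≈ -1326.0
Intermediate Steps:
-78*(-48 - 1*(-65)) + 1/102 = -78*(-48 + 65) + 1/102 = -78*17 + 1/102 = -1326 + 1/102 = -135251/102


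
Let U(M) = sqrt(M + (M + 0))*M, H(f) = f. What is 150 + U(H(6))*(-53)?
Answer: 150 - 636*sqrt(3) ≈ -951.58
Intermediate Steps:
U(M) = sqrt(2)*M**(3/2) (U(M) = sqrt(M + M)*M = sqrt(2*M)*M = (sqrt(2)*sqrt(M))*M = sqrt(2)*M**(3/2))
150 + U(H(6))*(-53) = 150 + (sqrt(2)*6**(3/2))*(-53) = 150 + (sqrt(2)*(6*sqrt(6)))*(-53) = 150 + (12*sqrt(3))*(-53) = 150 - 636*sqrt(3)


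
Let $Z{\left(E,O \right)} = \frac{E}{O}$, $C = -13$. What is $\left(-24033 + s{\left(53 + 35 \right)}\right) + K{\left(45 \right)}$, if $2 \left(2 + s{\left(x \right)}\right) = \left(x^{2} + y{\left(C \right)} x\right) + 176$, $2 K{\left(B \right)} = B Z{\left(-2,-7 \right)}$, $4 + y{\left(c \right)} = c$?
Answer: $- \frac{145716}{7} \approx -20817.0$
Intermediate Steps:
$y{\left(c \right)} = -4 + c$
$K{\left(B \right)} = \frac{B}{7}$ ($K{\left(B \right)} = \frac{B \left(- \frac{2}{-7}\right)}{2} = \frac{B \left(\left(-2\right) \left(- \frac{1}{7}\right)\right)}{2} = \frac{B \frac{2}{7}}{2} = \frac{\frac{2}{7} B}{2} = \frac{B}{7}$)
$s{\left(x \right)} = 86 + \frac{x^{2}}{2} - \frac{17 x}{2}$ ($s{\left(x \right)} = -2 + \frac{\left(x^{2} + \left(-4 - 13\right) x\right) + 176}{2} = -2 + \frac{\left(x^{2} - 17 x\right) + 176}{2} = -2 + \frac{176 + x^{2} - 17 x}{2} = -2 + \left(88 + \frac{x^{2}}{2} - \frac{17 x}{2}\right) = 86 + \frac{x^{2}}{2} - \frac{17 x}{2}$)
$\left(-24033 + s{\left(53 + 35 \right)}\right) + K{\left(45 \right)} = \left(-24033 + \left(86 + \frac{\left(53 + 35\right)^{2}}{2} - \frac{17 \left(53 + 35\right)}{2}\right)\right) + \frac{1}{7} \cdot 45 = \left(-24033 + \left(86 + \frac{88^{2}}{2} - 748\right)\right) + \frac{45}{7} = \left(-24033 + \left(86 + \frac{1}{2} \cdot 7744 - 748\right)\right) + \frac{45}{7} = \left(-24033 + \left(86 + 3872 - 748\right)\right) + \frac{45}{7} = \left(-24033 + 3210\right) + \frac{45}{7} = -20823 + \frac{45}{7} = - \frac{145716}{7}$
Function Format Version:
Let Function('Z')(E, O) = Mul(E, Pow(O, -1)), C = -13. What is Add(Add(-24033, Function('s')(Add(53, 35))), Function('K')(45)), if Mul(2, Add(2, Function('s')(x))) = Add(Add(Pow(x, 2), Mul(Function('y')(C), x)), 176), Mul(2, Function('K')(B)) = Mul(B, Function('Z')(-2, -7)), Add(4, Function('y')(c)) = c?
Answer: Rational(-145716, 7) ≈ -20817.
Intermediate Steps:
Function('y')(c) = Add(-4, c)
Function('K')(B) = Mul(Rational(1, 7), B) (Function('K')(B) = Mul(Rational(1, 2), Mul(B, Mul(-2, Pow(-7, -1)))) = Mul(Rational(1, 2), Mul(B, Mul(-2, Rational(-1, 7)))) = Mul(Rational(1, 2), Mul(B, Rational(2, 7))) = Mul(Rational(1, 2), Mul(Rational(2, 7), B)) = Mul(Rational(1, 7), B))
Function('s')(x) = Add(86, Mul(Rational(1, 2), Pow(x, 2)), Mul(Rational(-17, 2), x)) (Function('s')(x) = Add(-2, Mul(Rational(1, 2), Add(Add(Pow(x, 2), Mul(Add(-4, -13), x)), 176))) = Add(-2, Mul(Rational(1, 2), Add(Add(Pow(x, 2), Mul(-17, x)), 176))) = Add(-2, Mul(Rational(1, 2), Add(176, Pow(x, 2), Mul(-17, x)))) = Add(-2, Add(88, Mul(Rational(1, 2), Pow(x, 2)), Mul(Rational(-17, 2), x))) = Add(86, Mul(Rational(1, 2), Pow(x, 2)), Mul(Rational(-17, 2), x)))
Add(Add(-24033, Function('s')(Add(53, 35))), Function('K')(45)) = Add(Add(-24033, Add(86, Mul(Rational(1, 2), Pow(Add(53, 35), 2)), Mul(Rational(-17, 2), Add(53, 35)))), Mul(Rational(1, 7), 45)) = Add(Add(-24033, Add(86, Mul(Rational(1, 2), Pow(88, 2)), Mul(Rational(-17, 2), 88))), Rational(45, 7)) = Add(Add(-24033, Add(86, Mul(Rational(1, 2), 7744), -748)), Rational(45, 7)) = Add(Add(-24033, Add(86, 3872, -748)), Rational(45, 7)) = Add(Add(-24033, 3210), Rational(45, 7)) = Add(-20823, Rational(45, 7)) = Rational(-145716, 7)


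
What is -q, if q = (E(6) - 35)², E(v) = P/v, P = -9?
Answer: -5329/4 ≈ -1332.3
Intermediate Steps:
E(v) = -9/v
q = 5329/4 (q = (-9/6 - 35)² = (-9*⅙ - 35)² = (-3/2 - 35)² = (-73/2)² = 5329/4 ≈ 1332.3)
-q = -1*5329/4 = -5329/4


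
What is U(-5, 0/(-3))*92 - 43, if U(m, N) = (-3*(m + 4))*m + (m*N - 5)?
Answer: -1883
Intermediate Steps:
U(m, N) = -5 + N*m + m*(-12 - 3*m) (U(m, N) = (-3*(4 + m))*m + (N*m - 5) = (-12 - 3*m)*m + (-5 + N*m) = m*(-12 - 3*m) + (-5 + N*m) = -5 + N*m + m*(-12 - 3*m))
U(-5, 0/(-3))*92 - 43 = (-5 - 12*(-5) - 3*(-5)² + (0/(-3))*(-5))*92 - 43 = (-5 + 60 - 3*25 + (0*(-⅓))*(-5))*92 - 43 = (-5 + 60 - 75 + 0*(-5))*92 - 43 = (-5 + 60 - 75 + 0)*92 - 43 = -20*92 - 43 = -1840 - 43 = -1883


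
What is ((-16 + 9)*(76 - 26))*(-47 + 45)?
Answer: 700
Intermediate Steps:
((-16 + 9)*(76 - 26))*(-47 + 45) = -7*50*(-2) = -350*(-2) = 700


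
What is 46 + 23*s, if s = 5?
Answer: 161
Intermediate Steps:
46 + 23*s = 46 + 23*5 = 46 + 115 = 161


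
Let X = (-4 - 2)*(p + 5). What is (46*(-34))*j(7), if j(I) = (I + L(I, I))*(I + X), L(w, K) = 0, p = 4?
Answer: 514556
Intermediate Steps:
X = -54 (X = (-4 - 2)*(4 + 5) = -6*9 = -54)
j(I) = I*(-54 + I) (j(I) = (I + 0)*(I - 54) = I*(-54 + I))
(46*(-34))*j(7) = (46*(-34))*(7*(-54 + 7)) = -10948*(-47) = -1564*(-329) = 514556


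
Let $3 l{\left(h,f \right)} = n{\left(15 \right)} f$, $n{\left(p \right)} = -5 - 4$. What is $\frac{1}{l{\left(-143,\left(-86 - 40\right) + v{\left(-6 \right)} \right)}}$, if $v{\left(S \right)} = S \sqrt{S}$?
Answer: $\frac{7}{2682} - \frac{i \sqrt{6}}{8046} \approx 0.00261 - 0.00030444 i$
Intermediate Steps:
$v{\left(S \right)} = S^{\frac{3}{2}}$
$n{\left(p \right)} = -9$
$l{\left(h,f \right)} = - 3 f$ ($l{\left(h,f \right)} = \frac{\left(-9\right) f}{3} = - 3 f$)
$\frac{1}{l{\left(-143,\left(-86 - 40\right) + v{\left(-6 \right)} \right)}} = \frac{1}{\left(-3\right) \left(\left(-86 - 40\right) + \left(-6\right)^{\frac{3}{2}}\right)} = \frac{1}{\left(-3\right) \left(-126 - 6 i \sqrt{6}\right)} = \frac{1}{378 + 18 i \sqrt{6}}$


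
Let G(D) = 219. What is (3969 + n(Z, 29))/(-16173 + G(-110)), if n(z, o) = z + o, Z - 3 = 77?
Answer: -2039/7977 ≈ -0.25561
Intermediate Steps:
Z = 80 (Z = 3 + 77 = 80)
n(z, o) = o + z
(3969 + n(Z, 29))/(-16173 + G(-110)) = (3969 + (29 + 80))/(-16173 + 219) = (3969 + 109)/(-15954) = 4078*(-1/15954) = -2039/7977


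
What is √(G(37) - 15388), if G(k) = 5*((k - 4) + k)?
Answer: I*√15038 ≈ 122.63*I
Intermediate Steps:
G(k) = -20 + 10*k (G(k) = 5*((-4 + k) + k) = 5*(-4 + 2*k) = -20 + 10*k)
√(G(37) - 15388) = √((-20 + 10*37) - 15388) = √((-20 + 370) - 15388) = √(350 - 15388) = √(-15038) = I*√15038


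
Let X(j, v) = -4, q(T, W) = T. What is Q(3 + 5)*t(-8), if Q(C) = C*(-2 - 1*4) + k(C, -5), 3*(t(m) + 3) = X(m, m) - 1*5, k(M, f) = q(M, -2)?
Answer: 240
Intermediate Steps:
k(M, f) = M
t(m) = -6 (t(m) = -3 + (-4 - 1*5)/3 = -3 + (-4 - 5)/3 = -3 + (⅓)*(-9) = -3 - 3 = -6)
Q(C) = -5*C (Q(C) = C*(-2 - 1*4) + C = C*(-2 - 4) + C = C*(-6) + C = -6*C + C = -5*C)
Q(3 + 5)*t(-8) = -5*(3 + 5)*(-6) = -5*8*(-6) = -40*(-6) = 240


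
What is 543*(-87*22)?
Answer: -1039302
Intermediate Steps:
543*(-87*22) = 543*(-1914) = -1039302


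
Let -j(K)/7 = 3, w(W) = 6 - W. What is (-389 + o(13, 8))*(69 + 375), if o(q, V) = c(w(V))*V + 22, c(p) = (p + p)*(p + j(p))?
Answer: 163836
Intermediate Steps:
j(K) = -21 (j(K) = -7*3 = -21)
c(p) = 2*p*(-21 + p) (c(p) = (p + p)*(p - 21) = (2*p)*(-21 + p) = 2*p*(-21 + p))
o(q, V) = 22 + 2*V*(-15 - V)*(6 - V) (o(q, V) = (2*(6 - V)*(-21 + (6 - V)))*V + 22 = (2*(6 - V)*(-15 - V))*V + 22 = (2*(-15 - V)*(6 - V))*V + 22 = 2*V*(-15 - V)*(6 - V) + 22 = 22 + 2*V*(-15 - V)*(6 - V))
(-389 + o(13, 8))*(69 + 375) = (-389 + (22 + 2*8*(-6 + 8)*(15 + 8)))*(69 + 375) = (-389 + (22 + 2*8*2*23))*444 = (-389 + (22 + 736))*444 = (-389 + 758)*444 = 369*444 = 163836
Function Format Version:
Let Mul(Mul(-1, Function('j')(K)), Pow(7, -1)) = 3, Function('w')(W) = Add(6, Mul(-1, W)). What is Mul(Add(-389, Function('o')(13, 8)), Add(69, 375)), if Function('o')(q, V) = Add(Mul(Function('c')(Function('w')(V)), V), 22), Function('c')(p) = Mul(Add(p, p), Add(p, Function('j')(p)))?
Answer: 163836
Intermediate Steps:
Function('j')(K) = -21 (Function('j')(K) = Mul(-7, 3) = -21)
Function('c')(p) = Mul(2, p, Add(-21, p)) (Function('c')(p) = Mul(Add(p, p), Add(p, -21)) = Mul(Mul(2, p), Add(-21, p)) = Mul(2, p, Add(-21, p)))
Function('o')(q, V) = Add(22, Mul(2, V, Add(-15, Mul(-1, V)), Add(6, Mul(-1, V)))) (Function('o')(q, V) = Add(Mul(Mul(2, Add(6, Mul(-1, V)), Add(-21, Add(6, Mul(-1, V)))), V), 22) = Add(Mul(Mul(2, Add(6, Mul(-1, V)), Add(-15, Mul(-1, V))), V), 22) = Add(Mul(Mul(2, Add(-15, Mul(-1, V)), Add(6, Mul(-1, V))), V), 22) = Add(Mul(2, V, Add(-15, Mul(-1, V)), Add(6, Mul(-1, V))), 22) = Add(22, Mul(2, V, Add(-15, Mul(-1, V)), Add(6, Mul(-1, V)))))
Mul(Add(-389, Function('o')(13, 8)), Add(69, 375)) = Mul(Add(-389, Add(22, Mul(2, 8, Add(-6, 8), Add(15, 8)))), Add(69, 375)) = Mul(Add(-389, Add(22, Mul(2, 8, 2, 23))), 444) = Mul(Add(-389, Add(22, 736)), 444) = Mul(Add(-389, 758), 444) = Mul(369, 444) = 163836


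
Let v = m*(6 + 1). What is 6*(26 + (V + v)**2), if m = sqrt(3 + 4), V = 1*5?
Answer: 2364 + 420*sqrt(7) ≈ 3475.2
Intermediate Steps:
V = 5
m = sqrt(7) ≈ 2.6458
v = 7*sqrt(7) (v = sqrt(7)*(6 + 1) = sqrt(7)*7 = 7*sqrt(7) ≈ 18.520)
6*(26 + (V + v)**2) = 6*(26 + (5 + 7*sqrt(7))**2) = 156 + 6*(5 + 7*sqrt(7))**2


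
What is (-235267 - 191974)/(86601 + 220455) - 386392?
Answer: -118644409193/307056 ≈ -3.8639e+5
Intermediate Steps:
(-235267 - 191974)/(86601 + 220455) - 386392 = -427241/307056 - 386392 = -118644409193/307056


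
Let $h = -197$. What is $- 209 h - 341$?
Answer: $40832$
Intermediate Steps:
$- 209 h - 341 = \left(-209\right) \left(-197\right) - 341 = 41173 - 341 = 40832$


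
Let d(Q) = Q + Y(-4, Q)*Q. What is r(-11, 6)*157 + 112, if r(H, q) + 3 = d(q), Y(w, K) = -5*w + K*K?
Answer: 53335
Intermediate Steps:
Y(w, K) = K² - 5*w (Y(w, K) = -5*w + K² = K² - 5*w)
d(Q) = Q + Q*(20 + Q²) (d(Q) = Q + (Q² - 5*(-4))*Q = Q + (Q² + 20)*Q = Q + (20 + Q²)*Q = Q + Q*(20 + Q²))
r(H, q) = -3 + q*(21 + q²)
r(-11, 6)*157 + 112 = (-3 + 6*(21 + 6²))*157 + 112 = (-3 + 6*(21 + 36))*157 + 112 = (-3 + 6*57)*157 + 112 = (-3 + 342)*157 + 112 = 339*157 + 112 = 53223 + 112 = 53335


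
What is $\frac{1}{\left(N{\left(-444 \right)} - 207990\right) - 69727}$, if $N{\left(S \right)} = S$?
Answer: $- \frac{1}{278161} \approx -3.595 \cdot 10^{-6}$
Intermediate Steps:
$\frac{1}{\left(N{\left(-444 \right)} - 207990\right) - 69727} = \frac{1}{\left(-444 - 207990\right) - 69727} = \frac{1}{-208434 - 69727} = \frac{1}{-278161} = - \frac{1}{278161}$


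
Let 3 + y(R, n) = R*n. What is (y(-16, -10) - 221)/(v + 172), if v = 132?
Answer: -4/19 ≈ -0.21053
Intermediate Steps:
y(R, n) = -3 + R*n
(y(-16, -10) - 221)/(v + 172) = ((-3 - 16*(-10)) - 221)/(132 + 172) = ((-3 + 160) - 221)/304 = (157 - 221)*(1/304) = -64*1/304 = -4/19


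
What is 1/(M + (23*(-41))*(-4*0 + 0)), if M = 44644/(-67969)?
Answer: -67969/44644 ≈ -1.5225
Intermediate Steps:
M = -44644/67969 (M = 44644*(-1/67969) = -44644/67969 ≈ -0.65683)
1/(M + (23*(-41))*(-4*0 + 0)) = 1/(-44644/67969 + (23*(-41))*(-4*0 + 0)) = 1/(-44644/67969 - 943*(0 + 0)) = 1/(-44644/67969 - 943*0) = 1/(-44644/67969 + 0) = 1/(-44644/67969) = -67969/44644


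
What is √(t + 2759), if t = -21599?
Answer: 2*I*√4710 ≈ 137.26*I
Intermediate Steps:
√(t + 2759) = √(-21599 + 2759) = √(-18840) = 2*I*√4710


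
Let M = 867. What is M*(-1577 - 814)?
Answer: -2072997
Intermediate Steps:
M*(-1577 - 814) = 867*(-1577 - 814) = 867*(-2391) = -2072997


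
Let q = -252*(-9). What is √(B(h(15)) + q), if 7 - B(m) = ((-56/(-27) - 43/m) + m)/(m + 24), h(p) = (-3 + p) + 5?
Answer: √89506574421/6273 ≈ 47.693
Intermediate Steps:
h(p) = 2 + p
q = 2268
B(m) = 7 - (56/27 + m - 43/m)/(24 + m) (B(m) = 7 - ((-56/(-27) - 43/m) + m)/(m + 24) = 7 - ((-56*(-1/27) - 43/m) + m)/(24 + m) = 7 - ((56/27 - 43/m) + m)/(24 + m) = 7 - (56/27 + m - 43/m)/(24 + m))
√(B(h(15)) + q) = √((1161 + 162*(2 + 15)² + 4480*(2 + 15))/(27*(2 + 15)*(24 + (2 + 15))) + 2268) = √((1/27)*(1161 + 162*17² + 4480*17)/(17*(24 + 17)) + 2268) = √((1/27)*(1/17)*(1161 + 162*289 + 76160)/41 + 2268) = √((1/27)*(1/17)*(1/41)*(1161 + 46818 + 76160) + 2268) = √((1/27)*(1/17)*(1/41)*124139 + 2268) = √(124139/18819 + 2268) = √(42805631/18819) = √89506574421/6273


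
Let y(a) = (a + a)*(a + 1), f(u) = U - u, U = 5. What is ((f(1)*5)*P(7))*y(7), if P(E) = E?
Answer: 15680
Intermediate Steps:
f(u) = 5 - u
y(a) = 2*a*(1 + a) (y(a) = (2*a)*(1 + a) = 2*a*(1 + a))
((f(1)*5)*P(7))*y(7) = (((5 - 1*1)*5)*7)*(2*7*(1 + 7)) = (((5 - 1)*5)*7)*(2*7*8) = ((4*5)*7)*112 = (20*7)*112 = 140*112 = 15680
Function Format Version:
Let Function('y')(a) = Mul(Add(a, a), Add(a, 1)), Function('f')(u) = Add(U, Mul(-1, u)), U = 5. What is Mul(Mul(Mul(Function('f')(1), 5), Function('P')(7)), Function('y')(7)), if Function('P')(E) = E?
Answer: 15680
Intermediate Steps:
Function('f')(u) = Add(5, Mul(-1, u))
Function('y')(a) = Mul(2, a, Add(1, a)) (Function('y')(a) = Mul(Mul(2, a), Add(1, a)) = Mul(2, a, Add(1, a)))
Mul(Mul(Mul(Function('f')(1), 5), Function('P')(7)), Function('y')(7)) = Mul(Mul(Mul(Add(5, Mul(-1, 1)), 5), 7), Mul(2, 7, Add(1, 7))) = Mul(Mul(Mul(Add(5, -1), 5), 7), Mul(2, 7, 8)) = Mul(Mul(Mul(4, 5), 7), 112) = Mul(Mul(20, 7), 112) = Mul(140, 112) = 15680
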